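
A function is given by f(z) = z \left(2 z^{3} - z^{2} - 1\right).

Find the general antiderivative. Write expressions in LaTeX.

A candidate is checked by its d/dz: the result must match f(z).
Check: d/dz[\frac{z^{2} \left(8 z^{3} - 5 z^{2} - 10\right)}{20}] = 2 z^{4} - z^{3} - z, which equals f(z).

F(z) = \frac{z^{2} \left(8 z^{3} - 5 z^{2} - 10\right)}{20} + C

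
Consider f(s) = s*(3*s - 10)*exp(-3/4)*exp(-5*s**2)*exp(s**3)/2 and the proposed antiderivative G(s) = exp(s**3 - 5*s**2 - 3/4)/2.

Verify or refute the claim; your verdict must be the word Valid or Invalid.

d/ds[G] = (3*s**2 - 10*s)*exp(-3/4)*exp(-5*s**2)*exp(s**3)/2
This equals f(s) exactly, so the claim holds.

Valid - differentiating G returns exactly f.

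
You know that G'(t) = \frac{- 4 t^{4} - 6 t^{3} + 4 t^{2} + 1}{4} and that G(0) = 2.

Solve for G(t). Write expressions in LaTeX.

G(t) = - \frac{24 t^{5} + 45 t^{4} - 40 t^{3} - 30 t - 240}{120}

Any candidate G(t) must reproduce the stated G'(t) exactly.
A general antiderivative is - \frac{t^{5}}{5} - \frac{3 t^{4}}{8} + \frac{t^{3}}{3} + \frac{t}{4} + C.
The condition gives C = 2 - (0) = 2.
So G(t) = - \frac{24 t^{5} + 45 t^{4} - 40 t^{3} - 30 t - 240}{120}.
Check: d/dt[- \frac{24 t^{5} + 45 t^{4} - 40 t^{3} - 30 t - 240}{120}] = - t^{4} - \frac{3 t^{3}}{2} + t^{2} + \frac{1}{4}, which equals G'(t).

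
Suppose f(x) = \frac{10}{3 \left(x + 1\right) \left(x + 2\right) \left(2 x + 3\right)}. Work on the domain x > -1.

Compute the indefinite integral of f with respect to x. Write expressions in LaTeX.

F(x) = - \frac{10 \left(2 \log{\left(2 x + 3 \right)} - \log{\left(x^{2} + 3 x + 2 \right)}\right)}{3} + C

The denominator factors as 3 \left(x + 1\right) \left(x + 2\right) \left(2 x + 3\right); partial fractions split f into directly integrable pieces: - \frac{40}{3 \left(2 x + 3\right)} + \frac{10}{3 \left(x + 2\right)} + \frac{10}{3 \left(x + 1\right)}.
Check: d/dx[- \frac{10 \left(2 \log{\left(2 x + 3 \right)} - \log{\left(x^{2} + 3 x + 2 \right)}\right)}{3}] = \frac{10}{6 x^{3} + 27 x^{2} + 39 x + 18}, which equals f(x).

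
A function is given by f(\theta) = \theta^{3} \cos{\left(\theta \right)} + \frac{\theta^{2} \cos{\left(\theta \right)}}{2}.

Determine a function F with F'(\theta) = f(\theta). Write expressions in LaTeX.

Integrate term by term and add the pieces.
Check: d/d\theta[\frac{2 \theta^{3} \sin{\left(\theta \right)} + \theta^{2} \sin{\left(\theta \right)} + 6 \theta^{2} \cos{\left(\theta \right)} - 12 \theta \sin{\left(\theta \right)} + 2 \theta \cos{\left(\theta \right)} - 2 \sin{\left(\theta \right)} - 12 \cos{\left(\theta \right)}}{2}] = \theta^{3} \cos{\left(\theta \right)} + \frac{\theta^{2} \cos{\left(\theta \right)}}{2} = f(\theta).

An antiderivative is F(\theta) = \frac{2 \theta^{3} \sin{\left(\theta \right)} + \theta^{2} \sin{\left(\theta \right)} + 6 \theta^{2} \cos{\left(\theta \right)} - 12 \theta \sin{\left(\theta \right)} + 2 \theta \cos{\left(\theta \right)} - 2 \sin{\left(\theta \right)} - 12 \cos{\left(\theta \right)}}{2}.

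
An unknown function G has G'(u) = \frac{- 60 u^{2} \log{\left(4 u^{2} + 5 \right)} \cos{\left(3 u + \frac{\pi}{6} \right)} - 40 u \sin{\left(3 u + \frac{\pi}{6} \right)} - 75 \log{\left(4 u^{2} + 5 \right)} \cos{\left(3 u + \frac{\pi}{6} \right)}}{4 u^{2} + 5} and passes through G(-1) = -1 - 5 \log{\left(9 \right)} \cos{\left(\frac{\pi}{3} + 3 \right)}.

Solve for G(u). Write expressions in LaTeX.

G(u) = - 5 \log{\left(4 u^{2} + 5 \right)} \sin{\left(3 u + \frac{\pi}{6} \right)} - 1

G'(u) has the shape v'r + vr' for v = - 5 \log{\left(4 u^{2} + 5 \right)} and r = \sin{\left(3 u + \frac{\pi}{6} \right)} — it is the derivative of the product v*r.
A general antiderivative is - 5 \log{\left(4 u^{2} + 5 \right)} \sin{\left(3 u + \frac{\pi}{6} \right)} + C.
The condition gives C = -1 - 5 \log{\left(9 \right)} \cos{\left(\frac{\pi}{3} + 3 \right)} - (- 5 \log{\left(9 \right)} \cos{\left(\frac{\pi}{3} + 3 \right)}) = -1.
So G(u) = - 5 \log{\left(4 u^{2} + 5 \right)} \sin{\left(3 u + \frac{\pi}{6} \right)} - 1.
Check: d/du[- 5 \log{\left(4 u^{2} + 5 \right)} \sin{\left(3 u + \frac{\pi}{6} \right)} - 1] = \frac{- 60 u^{2} \log{\left(4 u^{2} + 5 \right)} \cos{\left(3 u + \frac{\pi}{6} \right)} - 40 u \sin{\left(3 u + \frac{\pi}{6} \right)} - 75 \log{\left(4 u^{2} + 5 \right)} \cos{\left(3 u + \frac{\pi}{6} \right)}}{4 u^{2} + 5} = G'(u).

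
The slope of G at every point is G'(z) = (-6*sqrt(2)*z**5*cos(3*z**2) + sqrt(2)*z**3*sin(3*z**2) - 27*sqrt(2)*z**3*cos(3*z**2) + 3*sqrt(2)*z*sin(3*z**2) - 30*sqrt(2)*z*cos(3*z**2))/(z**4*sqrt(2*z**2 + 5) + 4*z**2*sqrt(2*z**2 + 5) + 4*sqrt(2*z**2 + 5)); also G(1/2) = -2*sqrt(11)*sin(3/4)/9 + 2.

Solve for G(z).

Check a candidate G(z) by differentiating: d/dz[G] must match the given G'(z).
A general antiderivative is -sqrt(z**2 + 5/2)*sin(3*z**2)/(z**2 + 2) + C.
The condition gives C = -2*sqrt(11)*sin(3/4)/9 + 2 - (-2*sqrt(11)*sin(3/4)/9) = 2.
So G(z) = (2*sqrt(2)*z**2 - sqrt(2*z**2 + 5)*sin(3*z**2) + 4*sqrt(2))/(sqrt(2)*z**2 + 2*sqrt(2)).
Check: d/dz[(2*sqrt(2)*z**2 - sqrt(2*z**2 + 5)*sin(3*z**2) + 4*sqrt(2))/(sqrt(2)*z**2 + 2*sqrt(2))] = (-6*sqrt(2)*z**5*cos(3*z**2) + sqrt(2)*z**3*sin(3*z**2) - 27*sqrt(2)*z**3*cos(3*z**2) + 3*sqrt(2)*z*sin(3*z**2) - 30*sqrt(2)*z*cos(3*z**2))/(z**4*sqrt(2*z**2 + 5) + 4*z**2*sqrt(2*z**2 + 5) + 4*sqrt(2*z**2 + 5)) = G'(z).

G(z) = (2*sqrt(2)*z**2 - sqrt(2*z**2 + 5)*sin(3*z**2) + 4*sqrt(2))/(sqrt(2)*z**2 + 2*sqrt(2))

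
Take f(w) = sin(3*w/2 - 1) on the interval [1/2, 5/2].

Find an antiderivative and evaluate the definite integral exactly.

Antiderivative: F(w) = -2*cos(3*w/2 - 1)/3; value = -2*cos(11/4)/3 + 2*cos(1/4)/3

Check any antiderivative F(w) by computing F'(w) and comparing it with f(w).
F(w) = -2*cos(3*w/2 - 1)/3 is an antiderivative of f.
Check: d/dw[-2*cos(3*w/2 - 1)/3] = sin(3*w/2 - 1) = f(w).
F(5/2) = -2*cos(11/4)/3; F(1/2) = -2*cos(1/4)/3.
Integral = F(5/2) - F(1/2) = -2*cos(11/4)/3 + 2*cos(1/4)/3.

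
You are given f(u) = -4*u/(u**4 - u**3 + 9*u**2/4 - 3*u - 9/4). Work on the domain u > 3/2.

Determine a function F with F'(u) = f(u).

An antiderivative is F(u) = -4*log(u - 3/2)/7 - 4*log(u + 1/2)/13 + 40*log(u**2 + 3)/91 + 64*sqrt(3)*atan(sqrt(3)*u/3)/273.

Factor the denominator ((2*u - 3)*(2*u + 1)*(u**2 + 3)) and decompose: f = 16*(5*u + 4)/(91*(u**2 + 3)) - 8/(13*(2*u + 1)) - 8/(7*(2*u - 3)); each piece integrates to a log, atan, or power term.
Check: d/du[-4*log(u - 3/2)/7 - 4*log(u + 1/2)/13 + 40*log(u**2 + 3)/91 + 64*sqrt(3)*atan(sqrt(3)*u/3)/273] = -16*u/(4*u**4 - 4*u**3 + 9*u**2 - 12*u - 9), which equals f(u).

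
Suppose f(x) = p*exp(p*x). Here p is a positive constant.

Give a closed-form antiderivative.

An antiderivative is F(x) = exp(p*x).

Whatever form F(x) takes, F'(x) = f(x) is non-negotiable.
Check: d/dx[exp(p*x)] = p*exp(p*x) = f(x).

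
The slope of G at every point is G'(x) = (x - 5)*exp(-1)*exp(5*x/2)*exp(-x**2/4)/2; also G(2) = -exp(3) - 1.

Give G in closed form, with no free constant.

G(x) = -exp(-1)*exp(5*x/2)*exp(-x**2/4) - 1

G'(x) matches the chain-rule pattern g'(h)*h' with inner function h(x) = -x**2/4 + 5*x/2 - 1; substituting u = h(x) collapses the integral.
A general antiderivative is -exp(-x**2/4 + 5*x/2 - 1) + C.
The condition gives C = -exp(3) - 1 - (-exp(3)) = -1.
So G(x) = -exp(-1)*exp(5*x/2)*exp(-x**2/4) - 1.
Check: d/dx[-exp(-1)*exp(5*x/2)*exp(-x**2/4) - 1] = (x*exp(5*x/2) - 5*exp(5*x/2))*exp(-1)*exp(-x**2/4)/2, which equals G'(x).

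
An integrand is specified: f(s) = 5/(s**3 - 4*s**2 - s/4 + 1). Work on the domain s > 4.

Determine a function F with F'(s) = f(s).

An antiderivative is F(s) = 20*log(s - 4)/63 - 10*log(s - 1/2)/7 + 10*log(s + 1/2)/9.

Factor the denominator ((s - 4)*(2*s - 1)*(2*s + 1)) and decompose: f = 20/(9*(2*s + 1)) - 20/(7*(2*s - 1)) + 20/(63*(s - 4)); each piece integrates to a log, atan, or power term.
Check: d/ds[20*log(s - 4)/63 - 10*log(s - 1/2)/7 + 10*log(s + 1/2)/9] = 20/(4*s**3 - 16*s**2 - s + 4), which equals f(s).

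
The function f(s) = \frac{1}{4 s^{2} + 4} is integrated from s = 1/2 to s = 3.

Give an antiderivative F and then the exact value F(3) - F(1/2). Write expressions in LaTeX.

Antiderivative: F(s) = \frac{\operatorname{atan}{\left(s \right)}}{4}; value = - \frac{\operatorname{atan}{\left(\frac{1}{2} \right)}}{4} + \frac{\operatorname{atan}{\left(3 \right)}}{4}

An antiderivative F(s) passes only if d/ds[F] lands on f(s) exactly.
F(s) = \frac{\operatorname{atan}{\left(s \right)}}{4} is an antiderivative of f.
Check: d/ds[\frac{\operatorname{atan}{\left(s \right)}}{4}] = \frac{1}{4 s^{2} + 4} = f(s).
F(3) = \frac{\operatorname{atan}{\left(3 \right)}}{4}; F(1/2) = \frac{\operatorname{atan}{\left(\frac{1}{2} \right)}}{4}.
Integral = F(3) - F(1/2) = - \frac{\operatorname{atan}{\left(\frac{1}{2} \right)}}{4} + \frac{\operatorname{atan}{\left(3 \right)}}{4}.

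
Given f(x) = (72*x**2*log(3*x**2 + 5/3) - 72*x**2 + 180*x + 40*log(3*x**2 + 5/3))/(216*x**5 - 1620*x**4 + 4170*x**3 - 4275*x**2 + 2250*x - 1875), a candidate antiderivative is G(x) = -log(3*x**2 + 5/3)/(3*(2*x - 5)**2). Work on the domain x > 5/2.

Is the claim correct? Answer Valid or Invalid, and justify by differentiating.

d/dx[G] = (36*x**2*log(3*x**2 + 5/3) - 36*x**2 + 90*x + 20*log(3*x**2 + 5/3))/(216*x**5 - 1620*x**4 + 4170*x**3 - 4275*x**2 + 2250*x - 1875)
d/dx[G] - f(x) = (-36*x**2*log(3*x**2 + 5/3) + 36*x**2 - 90*x - 20*log(3*x**2 + 5/3))/(216*x**5 - 1620*x**4 + 4170*x**3 - 4275*x**2 + 2250*x - 1875) != 0.

Invalid: d/dx[G] - f = (-36*x**2*log(3*x**2 + 5/3) + 36*x**2 - 90*x - 20*log(3*x**2 + 5/3))/(216*x**5 - 1620*x**4 + 4170*x**3 - 4275*x**2 + 2250*x - 1875), which is not 0.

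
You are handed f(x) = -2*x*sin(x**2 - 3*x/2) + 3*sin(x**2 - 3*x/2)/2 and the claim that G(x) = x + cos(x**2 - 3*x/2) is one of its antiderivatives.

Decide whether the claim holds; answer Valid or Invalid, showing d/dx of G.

Invalid: d/dx[G] - f = 1, which is not 0.

d/dx[G] = -2*x*sin(x**2 - 3*x/2) + 3*sin(x**2 - 3*x/2)/2 + 1
d/dx[G] - f(x) = 1 != 0.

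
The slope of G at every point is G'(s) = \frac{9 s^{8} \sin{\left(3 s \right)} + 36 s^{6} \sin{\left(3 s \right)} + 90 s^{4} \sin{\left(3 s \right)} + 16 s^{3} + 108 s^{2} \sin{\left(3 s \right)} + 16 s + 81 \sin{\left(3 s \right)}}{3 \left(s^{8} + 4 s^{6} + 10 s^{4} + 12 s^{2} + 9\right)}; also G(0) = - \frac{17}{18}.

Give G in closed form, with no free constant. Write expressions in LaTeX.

The proposed G(s) is checked by its d/ds: the result must match the given G'(s).
A general antiderivative is - \cos{\left(3 s \right)} - \frac{4}{3 \left(s^{4} + 2 s^{2} + 3\right)} + C.
The condition gives C = - \frac{17}{18} - (- \frac{13}{9}) = \frac{1}{2}.
So G(s) = - \cos{\left(3 s \right)} + \frac{1}{2} - \frac{4}{3 \left(s^{4} + 2 s^{2} + 3\right)}.
Check: d/ds[- \cos{\left(3 s \right)} + \frac{1}{2} - \frac{4}{3 \left(s^{4} + 2 s^{2} + 3\right)}] = \frac{9 s^{8} \sin{\left(3 s \right)} + 36 s^{6} \sin{\left(3 s \right)} + 90 s^{4} \sin{\left(3 s \right)} + 16 s^{3} + 108 s^{2} \sin{\left(3 s \right)} + 16 s + 81 \sin{\left(3 s \right)}}{3 s^{8} + 12 s^{6} + 30 s^{4} + 36 s^{2} + 27}, which equals G'(s).

G(s) = - \cos{\left(3 s \right)} + \frac{1}{2} - \frac{4}{3 \left(s^{4} + 2 s^{2} + 3\right)}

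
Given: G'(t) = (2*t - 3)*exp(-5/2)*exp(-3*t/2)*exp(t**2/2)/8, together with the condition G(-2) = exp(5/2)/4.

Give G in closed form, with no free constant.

The substitution u = t**2/2 - 3*t/2 - 5/2 works: G'(t) is exactly (dG/du)*(du/dt) for that inner function.
A general antiderivative is exp(t**2/2 - 3*t/2 - 5/2)/4 + C.
The condition gives C = exp(5/2)/4 - (exp(5/2)/4) = 0.
So G(t) = exp(-5/2)*exp(-3*t/2)*exp(t**2/2)/4.
Check: d/dt[exp(-5/2)*exp(-3*t/2)*exp(t**2/2)/4] = (2*t*exp(t**2/2) - 3*exp(t**2/2))*exp(-5/2)*exp(-3*t/2)/8, which equals G'(t).

G(t) = exp(-5/2)*exp(-3*t/2)*exp(t**2/2)/4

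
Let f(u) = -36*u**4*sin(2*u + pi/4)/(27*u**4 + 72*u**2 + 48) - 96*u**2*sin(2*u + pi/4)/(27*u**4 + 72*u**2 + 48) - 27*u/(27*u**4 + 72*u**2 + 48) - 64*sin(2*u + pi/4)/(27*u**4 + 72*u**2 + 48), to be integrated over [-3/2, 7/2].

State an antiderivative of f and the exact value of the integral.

Antiderivative: F(u) = 2*cos(2*u + pi/4)/3 + 1/(2*(u**2 + 4/3)); value = -720/7009 + 2*cos(pi/4 + 7)/3 - 2*sin(pi/4 + 3)/3

The integrand splits into summands that can be handled one at a time.
F(u) = 2*cos(2*u + pi/4)/3 + 1/(2*(u**2 + 4/3)) is an antiderivative of f.
Check: d/du[2*cos(2*u + pi/4)/3 + 1/(2*(u**2 + 4/3))] = (-36*u**4*sin(2*u + pi/4) - 96*u**2*sin(2*u + pi/4) - 27*u - 64*sin(2*u + pi/4))/(27*u**4 + 72*u**2 + 48), which equals f(u).
F(7/2) = 6/163 + 2*cos(pi/4 + 7)/3; F(-3/2) = 2*sin(pi/4 + 3)/3 + 6/43.
Integral = F(7/2) - F(-3/2) = -720/7009 + 2*cos(pi/4 + 7)/3 - 2*sin(pi/4 + 3)/3.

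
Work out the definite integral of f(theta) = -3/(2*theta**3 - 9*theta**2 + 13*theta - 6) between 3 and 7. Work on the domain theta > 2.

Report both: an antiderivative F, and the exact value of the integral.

Factor the denominator ((theta - 2)*(theta - 1)*(2*theta - 3)) and decompose: f = 12/(2*theta - 3) - 3/(theta - 1) - 3/(theta - 2); each piece integrates to a log, atan, or power term.
F(theta) = 6*log(2*theta - 3) - 3*log(theta**2 - 3*theta + 2) is an antiderivative of f.
Check: d/dtheta[6*log(2*theta - 3) - 3*log(theta**2 - 3*theta + 2)] = -3/(2*theta**3 - 9*theta**2 + 13*theta - 6) = f(theta).
F(7) = -3*log(30) + 6*log(11); F(3) = -3*log(2) + 6*log(3).
Integral = F(7) - F(3) = -3*log(30) - 6*log(3) + 3*log(2) + 6*log(11).

Antiderivative: F(theta) = 6*log(2*theta - 3) - 3*log(theta**2 - 3*theta + 2); value = -3*log(30) - 6*log(3) + 3*log(2) + 6*log(11)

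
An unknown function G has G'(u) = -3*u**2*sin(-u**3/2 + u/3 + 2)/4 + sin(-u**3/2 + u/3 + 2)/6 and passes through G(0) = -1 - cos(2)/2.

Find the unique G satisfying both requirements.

G(u) = -cos(-u**3/2 + u/3 + 2)/2 - 1

The substitution w = -u**3/2 + u/3 + 2 works: G'(u) is exactly (dG/dw)*(dw/du) for that inner function.
A general antiderivative is -cos(-u**3/2 + u/3 + 2)/2 + C.
The condition gives C = -1 - cos(2)/2 - (-cos(2)/2) = -1.
So G(u) = -cos(-u**3/2 + u/3 + 2)/2 - 1.
Check: d/du[-cos(-u**3/2 + u/3 + 2)/2 - 1] = -3*u**2*sin(-u**3/2 + u/3 + 2)/4 + sin(-u**3/2 + u/3 + 2)/6 = G'(u).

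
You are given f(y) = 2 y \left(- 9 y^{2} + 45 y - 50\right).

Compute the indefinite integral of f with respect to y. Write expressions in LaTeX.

F(y) = - \frac{y^{2} \left(3 y - 10\right)^{2}}{2} + C

f matches the chain-rule pattern g'(h)*h' with inner function h(y) = \frac{3 y^{2}}{2} - 5 y; substituting u = h(y) collapses the integral.
Check: d/dy[- \frac{y^{2} \left(3 y - 10\right)^{2}}{2}] = - 18 y^{3} + 90 y^{2} - 100 y, which equals f(y).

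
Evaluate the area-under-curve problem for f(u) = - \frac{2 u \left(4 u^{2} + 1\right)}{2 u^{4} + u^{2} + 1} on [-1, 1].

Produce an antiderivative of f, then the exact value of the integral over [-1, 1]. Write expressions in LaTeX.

Antiderivative: F(u) = - \log{\left(2 u^{4} + u^{2} + 1 \right)}; value = 0

f matches the chain-rule pattern g'(h)*h' with inner function h(u) = 2 u^{4} + u^{2} + 1; substituting w = h(u) collapses the integral.
F(u) = - \log{\left(2 u^{4} + u^{2} + 1 \right)} is an antiderivative of f.
Check: d/du[- \log{\left(2 u^{4} + u^{2} + 1 \right)}] = \frac{- 8 u^{3} - 2 u}{2 u^{4} + u^{2} + 1}, which equals f(u).
F(1) = - \log{\left(4 \right)}; F(-1) = - \log{\left(4 \right)}.
Integral = F(1) - F(-1) = 0.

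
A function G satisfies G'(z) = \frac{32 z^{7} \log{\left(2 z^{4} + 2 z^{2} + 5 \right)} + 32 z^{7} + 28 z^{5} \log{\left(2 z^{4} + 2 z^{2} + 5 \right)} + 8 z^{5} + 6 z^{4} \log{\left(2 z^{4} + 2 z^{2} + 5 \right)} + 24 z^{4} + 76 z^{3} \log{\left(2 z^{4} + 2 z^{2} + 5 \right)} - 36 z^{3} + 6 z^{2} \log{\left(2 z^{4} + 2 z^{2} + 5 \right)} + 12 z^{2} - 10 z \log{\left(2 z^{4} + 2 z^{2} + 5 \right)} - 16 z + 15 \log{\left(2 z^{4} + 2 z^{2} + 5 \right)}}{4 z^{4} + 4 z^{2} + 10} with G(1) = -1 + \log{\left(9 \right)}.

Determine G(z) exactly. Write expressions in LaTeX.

G'(z) has the shape u'v + uv' for u = 2 z^{4} - \frac{z^{2}}{2} + \frac{3 z}{2} - 2 and v = \log{\left(2 z^{4} + 2 z^{2} + 5 \right)} — it is the derivative of the product u*v.
A general antiderivative is - \left(- 2 z^{4} + \frac{z^{2}}{2} - \frac{3 z}{2} + 2\right) \log{\left(2 z^{4} + 2 z^{2} + 5 \right)} + C.
The condition gives C = -1 + \log{\left(9 \right)} - (\log{\left(9 \right)}) = -1.
So G(z) = \frac{4 z^{4} \log{\left(2 z^{4} + 2 z^{2} + 5 \right)} - z^{2} \log{\left(2 z^{4} + 2 z^{2} + 5 \right)} + 3 z \log{\left(2 z^{4} + 2 z^{2} + 5 \right)} - 4 \log{\left(2 z^{4} + 2 z^{2} + 5 \right)} - 2}{2}.
Check: d/dz[\frac{4 z^{4} \log{\left(2 z^{4} + 2 z^{2} + 5 \right)} - z^{2} \log{\left(2 z^{4} + 2 z^{2} + 5 \right)} + 3 z \log{\left(2 z^{4} + 2 z^{2} + 5 \right)} - 4 \log{\left(2 z^{4} + 2 z^{2} + 5 \right)} - 2}{2}] = \frac{32 z^{7} \log{\left(2 z^{4} + 2 z^{2} + 5 \right)} + 32 z^{7} + 28 z^{5} \log{\left(2 z^{4} + 2 z^{2} + 5 \right)} + 8 z^{5} + 6 z^{4} \log{\left(2 z^{4} + 2 z^{2} + 5 \right)} + 24 z^{4} + 76 z^{3} \log{\left(2 z^{4} + 2 z^{2} + 5 \right)} - 36 z^{3} + 6 z^{2} \log{\left(2 z^{4} + 2 z^{2} + 5 \right)} + 12 z^{2} - 10 z \log{\left(2 z^{4} + 2 z^{2} + 5 \right)} - 16 z + 15 \log{\left(2 z^{4} + 2 z^{2} + 5 \right)}}{4 z^{4} + 4 z^{2} + 10} = G'(z).

G(z) = \frac{4 z^{4} \log{\left(2 z^{4} + 2 z^{2} + 5 \right)} - z^{2} \log{\left(2 z^{4} + 2 z^{2} + 5 \right)} + 3 z \log{\left(2 z^{4} + 2 z^{2} + 5 \right)} - 4 \log{\left(2 z^{4} + 2 z^{2} + 5 \right)} - 2}{2}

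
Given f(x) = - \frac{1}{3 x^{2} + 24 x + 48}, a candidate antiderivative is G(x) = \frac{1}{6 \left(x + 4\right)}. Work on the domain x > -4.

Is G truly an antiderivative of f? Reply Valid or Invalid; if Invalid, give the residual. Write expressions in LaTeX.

d/dx[G] = - \frac{1}{6 x^{2} + 48 x + 96}
d/dx[G] - f(x) = \frac{1}{6 x^{2} + 48 x + 96} != 0.

Invalid: d/dx[G] - f = \frac{1}{6 x^{2} + 48 x + 96}, which is not 0.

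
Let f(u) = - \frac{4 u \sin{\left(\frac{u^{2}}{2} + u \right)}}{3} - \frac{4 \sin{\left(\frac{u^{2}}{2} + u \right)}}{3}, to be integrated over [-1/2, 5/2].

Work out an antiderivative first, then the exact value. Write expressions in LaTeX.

Antiderivative: F(u) = \frac{4 \cos{\left(\frac{u^{2}}{2} + u \right)}}{3}; value = - \frac{4 \cos{\left(\frac{3}{8} \right)}}{3} + \frac{4 \cos{\left(\frac{45}{8} \right)}}{3}

f matches the chain-rule pattern g'(h)*h' with inner function h(u) = \frac{u^{2}}{2} + u; substituting w = h(u) collapses the integral.
F(u) = \frac{4 \cos{\left(\frac{u^{2}}{2} + u \right)}}{3} is an antiderivative of f.
Check: d/du[\frac{4 \cos{\left(\frac{u^{2}}{2} + u \right)}}{3}] = - \frac{4 u \sin{\left(\frac{u^{2}}{2} + u \right)}}{3} - \frac{4 \sin{\left(\frac{u^{2}}{2} + u \right)}}{3} = f(u).
F(5/2) = \frac{4 \cos{\left(\frac{45}{8} \right)}}{3}; F(-1/2) = \frac{4 \cos{\left(\frac{3}{8} \right)}}{3}.
Integral = F(5/2) - F(-1/2) = - \frac{4 \cos{\left(\frac{3}{8} \right)}}{3} + \frac{4 \cos{\left(\frac{45}{8} \right)}}{3}.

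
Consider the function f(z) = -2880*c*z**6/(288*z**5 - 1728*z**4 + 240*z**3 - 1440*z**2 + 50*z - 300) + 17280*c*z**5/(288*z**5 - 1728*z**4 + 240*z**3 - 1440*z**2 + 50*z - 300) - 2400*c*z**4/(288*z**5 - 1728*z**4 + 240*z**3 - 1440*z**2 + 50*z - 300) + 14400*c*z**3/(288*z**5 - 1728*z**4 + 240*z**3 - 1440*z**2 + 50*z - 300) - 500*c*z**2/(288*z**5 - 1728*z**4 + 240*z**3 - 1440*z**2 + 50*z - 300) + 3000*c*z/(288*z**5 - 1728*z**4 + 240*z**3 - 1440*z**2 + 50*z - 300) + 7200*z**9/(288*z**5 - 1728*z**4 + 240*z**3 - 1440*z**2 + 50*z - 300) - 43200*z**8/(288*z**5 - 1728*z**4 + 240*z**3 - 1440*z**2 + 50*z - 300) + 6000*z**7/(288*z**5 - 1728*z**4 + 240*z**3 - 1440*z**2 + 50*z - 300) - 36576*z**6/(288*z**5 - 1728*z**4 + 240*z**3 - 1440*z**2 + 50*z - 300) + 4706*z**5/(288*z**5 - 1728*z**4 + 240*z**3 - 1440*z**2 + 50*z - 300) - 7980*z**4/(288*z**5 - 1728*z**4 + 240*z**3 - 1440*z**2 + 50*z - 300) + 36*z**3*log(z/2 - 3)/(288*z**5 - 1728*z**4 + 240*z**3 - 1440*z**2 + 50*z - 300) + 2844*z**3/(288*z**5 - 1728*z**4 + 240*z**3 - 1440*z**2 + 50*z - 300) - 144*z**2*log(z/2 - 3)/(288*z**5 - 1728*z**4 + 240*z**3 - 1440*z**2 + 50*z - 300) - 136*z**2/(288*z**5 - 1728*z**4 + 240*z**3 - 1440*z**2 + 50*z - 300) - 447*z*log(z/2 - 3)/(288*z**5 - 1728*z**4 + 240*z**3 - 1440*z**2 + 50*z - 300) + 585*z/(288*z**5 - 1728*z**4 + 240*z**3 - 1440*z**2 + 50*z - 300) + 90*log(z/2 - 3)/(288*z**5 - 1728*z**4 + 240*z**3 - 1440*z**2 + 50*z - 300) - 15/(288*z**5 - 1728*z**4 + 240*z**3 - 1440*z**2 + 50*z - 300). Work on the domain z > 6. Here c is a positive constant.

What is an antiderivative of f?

An antiderivative is F(z) = -5*c*z**2 + 5*z**5 - z**2 - z*log(z/2 - 3)/(8*z**2 + 10/3) - log(z/2 - 3)/(8*z**2 + 10/3).

The integrand splits into summands that can be handled one at a time.
Check: d/dz[-5*c*z**2 + 5*z**5 - z**2 - z*log(z/2 - 3)/(8*z**2 + 10/3) - log(z/2 - 3)/(8*z**2 + 10/3)] = (-2880*c*z**6 + 17280*c*z**5 - 2400*c*z**4 + 14400*c*z**3 - 500*c*z**2 + 3000*c*z + 7200*z**9 - 43200*z**8 + 6000*z**7 - 36576*z**6 + 4706*z**5 - 7980*z**4 + 36*z**3*log(z/2 - 3) + 2844*z**3 - 144*z**2*log(z/2 - 3) - 136*z**2 - 447*z*log(z/2 - 3) + 585*z + 90*log(z/2 - 3) - 15)/(288*z**5 - 1728*z**4 + 240*z**3 - 1440*z**2 + 50*z - 300), which equals f(z).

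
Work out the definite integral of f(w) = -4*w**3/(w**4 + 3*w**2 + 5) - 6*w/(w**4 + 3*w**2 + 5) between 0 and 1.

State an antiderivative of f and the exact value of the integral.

f matches the chain-rule pattern g'(h)*h' with inner function h(w) = w**4 + 3*w**2 + 5; substituting u = h(w) collapses the integral.
F(w) = -log(w**4 + 3*w**2 + 5) is an antiderivative of f.
Check: d/dw[-log(w**4 + 3*w**2 + 5)] = (-4*w**3 - 6*w)/(w**4 + 3*w**2 + 5), which equals f(w).
F(1) = -log(9); F(0) = -log(5).
Integral = F(1) - F(0) = -log(9) + log(5).

Antiderivative: F(w) = -log(w**4 + 3*w**2 + 5); value = -log(9) + log(5)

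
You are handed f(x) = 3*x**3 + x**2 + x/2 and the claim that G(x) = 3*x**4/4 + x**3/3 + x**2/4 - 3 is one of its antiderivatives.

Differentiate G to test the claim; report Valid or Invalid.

d/dx[G] = 3*x**3 + x**2 + x/2
This equals f(x) exactly, so the claim holds.

Valid - differentiating G returns exactly f.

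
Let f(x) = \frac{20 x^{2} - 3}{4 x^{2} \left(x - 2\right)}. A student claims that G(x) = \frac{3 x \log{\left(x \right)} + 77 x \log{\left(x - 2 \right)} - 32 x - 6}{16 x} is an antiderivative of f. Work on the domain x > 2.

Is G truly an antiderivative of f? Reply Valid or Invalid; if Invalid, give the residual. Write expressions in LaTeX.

d/dx[G] = \frac{20 x^{2} - 3}{4 x^{3} - 8 x^{2}}
This equals f(x) exactly, so the claim holds.

Valid: G'(x) = f(x).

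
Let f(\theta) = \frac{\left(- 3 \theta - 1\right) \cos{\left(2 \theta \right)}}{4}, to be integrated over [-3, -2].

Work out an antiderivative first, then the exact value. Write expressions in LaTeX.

Antiderivative: F(\theta) = - \frac{3 \theta \sin{\left(2 \theta \right)}}{8} - \frac{\sin{\left(2 \theta \right)}}{8} - \frac{3 \cos{\left(2 \theta \right)}}{16}; value = \sin{\left(6 \right)} - \frac{3 \cos{\left(4 \right)}}{16} + \frac{3 \cos{\left(6 \right)}}{16} - \frac{5 \sin{\left(4 \right)}}{8}

Since d/d\theta undoes antidifferentiation here, F'(\theta) = f(\theta) is required of F(\theta).
F(\theta) = - \frac{3 \theta \sin{\left(2 \theta \right)}}{8} - \frac{\sin{\left(2 \theta \right)}}{8} - \frac{3 \cos{\left(2 \theta \right)}}{16} is an antiderivative of f.
Check: d/d\theta[- \frac{3 \theta \sin{\left(2 \theta \right)}}{8} - \frac{\sin{\left(2 \theta \right)}}{8} - \frac{3 \cos{\left(2 \theta \right)}}{16}] = - \frac{3 \theta \cos{\left(2 \theta \right)}}{4} - \frac{\cos{\left(2 \theta \right)}}{4}, which equals f(\theta).
F(-2) = - \frac{3 \cos{\left(4 \right)}}{16} - \frac{5 \sin{\left(4 \right)}}{8}; F(-3) = - \frac{3 \cos{\left(6 \right)}}{16} - \sin{\left(6 \right)}.
Integral = F(-2) - F(-3) = \sin{\left(6 \right)} - \frac{3 \cos{\left(4 \right)}}{16} + \frac{3 \cos{\left(6 \right)}}{16} - \frac{5 \sin{\left(4 \right)}}{8}.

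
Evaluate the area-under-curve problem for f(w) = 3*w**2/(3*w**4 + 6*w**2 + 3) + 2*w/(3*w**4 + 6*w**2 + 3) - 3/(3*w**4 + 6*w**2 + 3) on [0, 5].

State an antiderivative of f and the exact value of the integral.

Recognize the product-rule pattern: f = u'v + uv' with u = 1/(2*w**2 + 2), v = -2*w - 2/3, so integration by parts undoes it.
F(w) = (-3*w - 1)/(3*(w**2 + 1)) is an antiderivative of f.
Check: d/dw[(-3*w - 1)/(3*(w**2 + 1))] = (3*w**2 + 2*w - 3)/(3*w**4 + 6*w**2 + 3), which equals f(w).
F(5) = -8/39; F(0) = -1/3.
Integral = F(5) - F(0) = 5/39.

Antiderivative: F(w) = (-3*w - 1)/(3*(w**2 + 1)); value = 5/39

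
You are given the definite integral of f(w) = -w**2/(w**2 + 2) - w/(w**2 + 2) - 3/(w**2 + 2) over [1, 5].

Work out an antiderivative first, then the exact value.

Antiderivative: F(w) = -w - log(w**2 + 2)/2 - sqrt(2)*atan(sqrt(2)*w/2)/2; value = -4 - log(27)/2 - sqrt(2)*atan(5*sqrt(2)/2)/2 + sqrt(2)*atan(sqrt(2)/2)/2 + log(3)/2

Integrate term by term and add the pieces.
F(w) = -w - log(w**2 + 2)/2 - sqrt(2)*atan(sqrt(2)*w/2)/2 is an antiderivative of f.
Check: d/dw[-w - log(w**2 + 2)/2 - sqrt(2)*atan(sqrt(2)*w/2)/2] = (-w**2 - w - 3)/(w**2 + 2), which equals f(w).
F(5) = -5 - log(27)/2 - sqrt(2)*atan(5*sqrt(2)/2)/2; F(1) = -1 - log(3)/2 - sqrt(2)*atan(sqrt(2)/2)/2.
Integral = F(5) - F(1) = -4 - log(27)/2 - sqrt(2)*atan(5*sqrt(2)/2)/2 + sqrt(2)*atan(sqrt(2)/2)/2 + log(3)/2.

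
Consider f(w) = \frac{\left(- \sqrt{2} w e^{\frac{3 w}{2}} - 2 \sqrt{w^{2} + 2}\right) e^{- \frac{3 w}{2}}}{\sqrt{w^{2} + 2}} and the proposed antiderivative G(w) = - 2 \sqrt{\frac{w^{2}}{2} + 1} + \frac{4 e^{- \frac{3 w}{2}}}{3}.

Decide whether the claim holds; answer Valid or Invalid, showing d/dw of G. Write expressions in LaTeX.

Valid: G'(w) = f(w).

d/dw[G] = \frac{\left(- \sqrt{2} w e^{\frac{3 w}{2}} - 2 \sqrt{w^{2} + 2}\right) e^{- \frac{3 w}{2}}}{\sqrt{w^{2} + 2}}
This equals f(w) exactly, so the claim holds.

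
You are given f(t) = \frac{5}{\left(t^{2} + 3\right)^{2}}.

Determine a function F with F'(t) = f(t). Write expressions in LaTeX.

An antiderivative is F(t) = \frac{5 \sqrt{3} t^{2} \operatorname{atan}{\left(\frac{\sqrt{3} t}{3} \right)} + 15 t + 15 \sqrt{3} \operatorname{atan}{\left(\frac{\sqrt{3} t}{3} \right)}}{18 t^{2} + 54}.

A candidate is checked by its d/dt: the result must match f(t).
Check: d/dt[\frac{5 \sqrt{3} t^{2} \operatorname{atan}{\left(\frac{\sqrt{3} t}{3} \right)} + 15 t + 15 \sqrt{3} \operatorname{atan}{\left(\frac{\sqrt{3} t}{3} \right)}}{18 t^{2} + 54}] = \frac{5}{t^{4} + 6 t^{2} + 9}, which equals f(t).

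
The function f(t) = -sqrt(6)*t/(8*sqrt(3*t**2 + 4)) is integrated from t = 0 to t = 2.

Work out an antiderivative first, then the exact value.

Antiderivative: F(t) = -sqrt(6)*sqrt(3*t**2 + 4)/24; value = -sqrt(6)/12

f matches the chain-rule pattern g'(h)*h' with inner function h(t) = t**2/2 + 2/3; substituting u = h(t) collapses the integral.
F(t) = -sqrt(6)*sqrt(3*t**2 + 4)/24 is an antiderivative of f.
Check: d/dt[-sqrt(6)*sqrt(3*t**2 + 4)/24] = -sqrt(6)*t/(8*sqrt(3*t**2 + 4)) = f(t).
F(2) = -sqrt(6)/6; F(0) = -sqrt(6)/12.
Integral = F(2) - F(0) = -sqrt(6)/12.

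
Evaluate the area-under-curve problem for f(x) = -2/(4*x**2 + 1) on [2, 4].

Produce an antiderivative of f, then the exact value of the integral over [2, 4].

An antiderivative F(x) passes only if d/dx[F] lands on f(x) exactly.
F(x) = -atan(2*x) is an antiderivative of f.
Check: d/dx[-atan(2*x)] = -2/(4*x**2 + 1) = f(x).
F(4) = -atan(8); F(2) = -atan(4).
Integral = F(4) - F(2) = -atan(8) + atan(4).

Antiderivative: F(x) = -atan(2*x); value = -atan(8) + atan(4)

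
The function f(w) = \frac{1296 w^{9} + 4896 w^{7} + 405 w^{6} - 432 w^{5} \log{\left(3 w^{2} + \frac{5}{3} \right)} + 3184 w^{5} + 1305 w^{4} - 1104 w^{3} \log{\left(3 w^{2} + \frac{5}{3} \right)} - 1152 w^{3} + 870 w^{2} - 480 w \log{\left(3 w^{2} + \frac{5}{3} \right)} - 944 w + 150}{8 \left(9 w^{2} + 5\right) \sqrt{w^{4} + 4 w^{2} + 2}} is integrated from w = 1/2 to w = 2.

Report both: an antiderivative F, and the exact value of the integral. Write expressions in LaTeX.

Antiderivative: F(w) = 3 w^{4} \sqrt{w^{4} + 4 w^{2} + 2} - \frac{w^{2} \sqrt{w^{4} + 4 w^{2} + 2}}{2} + \frac{15 w \sqrt{w^{4} + 4 w^{2} + 2}}{8} - 3 \sqrt{w^{4} + 4 w^{2} + 2} \log{\left(3 w^{2} + \frac{5}{3} \right)}; value = - 3 \sqrt{34} \log{\left(\frac{41}{3} \right)} - \frac{7}{4} + \frac{21 \log{\left(\frac{29}{12} \right)}}{4} + \frac{199 \sqrt{34}}{4}

Recognize the product-rule pattern: f = u'v + uv' with u = \frac{3 \sqrt{w^{4} + 4 w^{2} + 2}}{2}, v = 2 w^{4} - \frac{w^{2}}{3} + \frac{5 w}{4} - 2 \log{\left(3 w^{2} + \frac{5}{3} \right)}, so integration by parts undoes it.
F(w) = 3 w^{4} \sqrt{w^{4} + 4 w^{2} + 2} - \frac{w^{2} \sqrt{w^{4} + 4 w^{2} + 2}}{2} + \frac{15 w \sqrt{w^{4} + 4 w^{2} + 2}}{8} - 3 \sqrt{w^{4} + 4 w^{2} + 2} \log{\left(3 w^{2} + \frac{5}{3} \right)} is an antiderivative of f.
Check: d/dw[3 w^{4} \sqrt{w^{4} + 4 w^{2} + 2} - \frac{w^{2} \sqrt{w^{4} + 4 w^{2} + 2}}{2} + \frac{15 w \sqrt{w^{4} + 4 w^{2} + 2}}{8} - 3 \sqrt{w^{4} + 4 w^{2} + 2} \log{\left(3 w^{2} + \frac{5}{3} \right)}] = \frac{1296 w^{9} + 4896 w^{7} + 405 w^{6} - 432 w^{5} \log{\left(3 w^{2} + \frac{5}{3} \right)} + 3184 w^{5} + 1305 w^{4} - 1104 w^{3} \log{\left(3 w^{2} + \frac{5}{3} \right)} - 1152 w^{3} + 870 w^{2} - 480 w \log{\left(3 w^{2} + \frac{5}{3} \right)} - 944 w + 150}{72 w^{2} \sqrt{w^{4} + 4 w^{2} + 2} + 40 \sqrt{w^{4} + 4 w^{2} + 2}}, which equals f(w).
F(2) = - 3 \sqrt{34} \log{\left(\frac{41}{3} \right)} + \frac{199 \sqrt{34}}{4}; F(1/2) = \frac{7}{4} - \frac{21 \log{\left(\frac{29}{12} \right)}}{4}.
Integral = F(2) - F(1/2) = - 3 \sqrt{34} \log{\left(\frac{41}{3} \right)} - \frac{7}{4} + \frac{21 \log{\left(\frac{29}{12} \right)}}{4} + \frac{199 \sqrt{34}}{4}.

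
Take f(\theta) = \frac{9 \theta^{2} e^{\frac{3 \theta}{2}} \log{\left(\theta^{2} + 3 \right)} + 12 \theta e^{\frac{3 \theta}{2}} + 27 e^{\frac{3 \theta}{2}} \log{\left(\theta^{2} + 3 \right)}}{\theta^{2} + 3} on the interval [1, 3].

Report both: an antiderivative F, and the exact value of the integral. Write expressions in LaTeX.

Antiderivative: F(\theta) = 6 e^{\frac{3 \theta}{2}} \log{\left(\theta^{2} + 3 \right)}; value = - 6 e^{\frac{3}{2}} \log{\left(4 \right)} + 6 e^{\frac{9}{2}} \log{\left(12 \right)}

Recognize the product-rule pattern: f = u'v + uv' with u = 6 e^{\frac{3 \theta}{2}}, v = \log{\left(\theta^{2} + 3 \right)}, so integration by parts undoes it.
F(\theta) = 6 e^{\frac{3 \theta}{2}} \log{\left(\theta^{2} + 3 \right)} is an antiderivative of f.
Check: d/d\theta[6 e^{\frac{3 \theta}{2}} \log{\left(\theta^{2} + 3 \right)}] = \frac{9 \theta^{2} e^{\frac{3 \theta}{2}} \log{\left(\theta^{2} + 3 \right)} + 12 \theta e^{\frac{3 \theta}{2}} + 27 e^{\frac{3 \theta}{2}} \log{\left(\theta^{2} + 3 \right)}}{\theta^{2} + 3} = f(\theta).
F(3) = 6 e^{\frac{9}{2}} \log{\left(12 \right)}; F(1) = 6 e^{\frac{3}{2}} \log{\left(4 \right)}.
Integral = F(3) - F(1) = - 6 e^{\frac{3}{2}} \log{\left(4 \right)} + 6 e^{\frac{9}{2}} \log{\left(12 \right)}.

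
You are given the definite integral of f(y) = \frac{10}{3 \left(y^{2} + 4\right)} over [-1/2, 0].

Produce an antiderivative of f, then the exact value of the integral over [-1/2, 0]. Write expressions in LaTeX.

Antiderivative: F(y) = \frac{5 \operatorname{atan}{\left(\frac{y}{2} \right)}}{3}; value = \frac{5 \operatorname{atan}{\left(\frac{1}{4} \right)}}{3}

Any candidate F(y) must reproduce f(y) exactly when differentiated.
F(y) = \frac{5 \operatorname{atan}{\left(\frac{y}{2} \right)}}{3} is an antiderivative of f.
Check: d/dy[\frac{5 \operatorname{atan}{\left(\frac{y}{2} \right)}}{3}] = \frac{10}{3 y^{2} + 12}, which equals f(y).
F(0) = 0; F(-1/2) = - \frac{5 \operatorname{atan}{\left(\frac{1}{4} \right)}}{3}.
Integral = F(0) - F(-1/2) = \frac{5 \operatorname{atan}{\left(\frac{1}{4} \right)}}{3}.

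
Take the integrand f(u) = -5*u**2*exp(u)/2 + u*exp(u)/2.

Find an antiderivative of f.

f has the shape v'r + vr' for v = -5*u**2/2 + 11*u/2 - 11/2 and r = exp(u) — it is the derivative of the product v*r.
Check: d/du[-(5*u**2 - 11*u + 11)*exp(u)/2] = -5*u**2*exp(u)/2 + u*exp(u)/2 = f(u).

An antiderivative is F(u) = -(5*u**2 - 11*u + 11)*exp(u)/2.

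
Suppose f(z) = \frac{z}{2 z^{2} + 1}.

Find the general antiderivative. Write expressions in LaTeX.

The substitution u = 2 z^{2} + 1 works: f is exactly (dF/du)*(du/dz) for that inner function.
Check: d/dz[\frac{\log{\left(2 z^{2} + 1 \right)}}{4}] = \frac{z}{2 z^{2} + 1} = f(z).

F(z) = \frac{\log{\left(2 z^{2} + 1 \right)}}{4} + C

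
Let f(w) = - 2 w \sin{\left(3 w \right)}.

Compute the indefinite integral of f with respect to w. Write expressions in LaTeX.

A candidate is checked by its d/dw: the result must match f(w).
Check: d/dw[\frac{2 \left(3 w \cos{\left(3 w \right)} - \sin{\left(3 w \right)}\right)}{9}] = - 2 w \sin{\left(3 w \right)} = f(w).

F(w) = \frac{2 \left(3 w \cos{\left(3 w \right)} - \sin{\left(3 w \right)}\right)}{9} + C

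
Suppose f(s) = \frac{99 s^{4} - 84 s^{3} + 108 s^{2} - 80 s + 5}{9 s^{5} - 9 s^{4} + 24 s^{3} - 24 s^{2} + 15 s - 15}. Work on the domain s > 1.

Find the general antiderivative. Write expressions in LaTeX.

F(s) = \log{\left(\frac{3 s}{2} - \frac{3}{2} \right)} + 5 \log{\left(s^{2} + \frac{5}{3} \right)} + \frac{2 \operatorname{atan}{\left(s \right)}}{3} + C

Any candidate F(s) must reproduce f(s) exactly when differentiated.
Check: d/ds[\log{\left(\frac{3 s}{2} - \frac{3}{2} \right)} + 5 \log{\left(s^{2} + \frac{5}{3} \right)} + \frac{2 \operatorname{atan}{\left(s \right)}}{3}] = \frac{99 s^{4} - 84 s^{3} + 108 s^{2} - 80 s + 5}{9 s^{5} - 9 s^{4} + 24 s^{3} - 24 s^{2} + 15 s - 15} = f(s).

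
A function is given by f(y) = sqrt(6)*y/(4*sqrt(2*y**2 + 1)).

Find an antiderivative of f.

An antiderivative is F(y) = sqrt(3*y**2 + 3/2)/4.

f matches the chain-rule pattern g'(h)*h' with inner function h(y) = 3*y**2 + 3/2; substituting u = h(y) collapses the integral.
Check: d/dy[sqrt(3*y**2 + 3/2)/4] = sqrt(6)*y/(4*sqrt(2*y**2 + 1)) = f(y).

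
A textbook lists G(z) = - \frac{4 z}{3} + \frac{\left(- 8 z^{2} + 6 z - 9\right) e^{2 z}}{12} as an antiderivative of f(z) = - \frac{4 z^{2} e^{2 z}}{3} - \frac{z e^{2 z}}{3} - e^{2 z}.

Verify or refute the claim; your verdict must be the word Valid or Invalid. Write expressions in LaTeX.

d/dz[G] = - \frac{4 z^{2} e^{2 z}}{3} - \frac{z e^{2 z}}{3} - e^{2 z} - \frac{4}{3}
d/dz[G] - f(z) = - \frac{4}{3} != 0.

Invalid: d/dz[G] - f = - \frac{4}{3}, which is not 0.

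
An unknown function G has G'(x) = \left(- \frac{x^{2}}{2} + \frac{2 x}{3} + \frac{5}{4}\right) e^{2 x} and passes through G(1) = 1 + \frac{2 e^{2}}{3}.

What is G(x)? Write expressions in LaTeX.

G(x) = - \frac{3 x^{2} e^{2 x} - 7 x e^{2 x} - 4 e^{2 x} - 12}{12}

G'(x) has the shape u'v + uv' for u = - \frac{x^{2}}{4} + \frac{7 x}{12} + \frac{1}{3} and v = e^{2 x} — it is the derivative of the product u*v.
A general antiderivative is \frac{\left(- 3 x^{2} + 7 x + 4\right) e^{2 x}}{12} + C.
The condition gives C = 1 + \frac{2 e^{2}}{3} - (\frac{2 e^{2}}{3}) = 1.
So G(x) = - \frac{3 x^{2} e^{2 x} - 7 x e^{2 x} - 4 e^{2 x} - 12}{12}.
Check: d/dx[- \frac{3 x^{2} e^{2 x} - 7 x e^{2 x} - 4 e^{2 x} - 12}{12}] = - \frac{x^{2} e^{2 x}}{2} + \frac{2 x e^{2 x}}{3} + \frac{5 e^{2 x}}{4}, which equals G'(x).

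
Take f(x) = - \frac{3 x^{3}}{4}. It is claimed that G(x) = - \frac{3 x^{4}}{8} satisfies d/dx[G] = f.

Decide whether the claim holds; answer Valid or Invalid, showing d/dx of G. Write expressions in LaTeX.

d/dx[G] = - \frac{3 x^{3}}{2}
d/dx[G] - f(x) = - \frac{3 x^{3}}{4} != 0.

Invalid: d/dx[G] - f = - \frac{3 x^{3}}{4}, which is not 0.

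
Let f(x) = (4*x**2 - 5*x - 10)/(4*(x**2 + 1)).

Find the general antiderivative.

Any candidate F(x) must reproduce f(x) exactly when differentiated.
Check: d/dx[x - 5*log(x**2 + 1)/8 - 7*atan(x)/2] = (4*x**2 - 5*x - 10)/(4*x**2 + 4), which equals f(x).

F(x) = x - 5*log(x**2 + 1)/8 - 7*atan(x)/2 + C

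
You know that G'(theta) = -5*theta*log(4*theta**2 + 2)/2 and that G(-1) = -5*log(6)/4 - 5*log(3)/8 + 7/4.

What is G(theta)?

Since d/dtheta undoes antidifferentiation here, G(theta) must give back the stated G'(theta).
A general antiderivative is -5*theta**2*log(4*theta**2 + 2)/4 + 5*theta**2/4 - 5*log(2*theta**2 + 1)/8 + C.
The condition gives C = -5*log(6)/4 - 5*log(3)/8 + 7/4 - (-5*log(6)/4 - 5*log(3)/8 + 5/4) = 1/2.
So G(theta) = (-10*theta**2*log(4*theta**2 + 2) + 10*theta**2 - 5*log(2*theta**2 + 1) + 4)/8.
Check: d/dtheta[(-10*theta**2*log(4*theta**2 + 2) + 10*theta**2 - 5*log(2*theta**2 + 1) + 4)/8] = -5*theta*log(2*theta**2 + 1)/2 - 5*theta*log(2)/2, which equals G'(theta).

G(theta) = (-10*theta**2*log(4*theta**2 + 2) + 10*theta**2 - 5*log(2*theta**2 + 1) + 4)/8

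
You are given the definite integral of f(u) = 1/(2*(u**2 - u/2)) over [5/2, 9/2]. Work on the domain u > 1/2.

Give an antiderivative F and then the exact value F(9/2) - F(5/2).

Antiderivative: F(u) = -log(u) + log(u - 1/2); value = -log(9/2) - log(2) + log(5/2) + log(4)

The denominator factors as u*(2*u - 1); partial fractions split f into directly integrable pieces: 2/(2*u - 1) - 1/u.
F(u) = -log(u) + log(u - 1/2) is an antiderivative of f.
Check: d/du[-log(u) + log(u - 1/2)] = 1/(2*u**2 - u), which equals f(u).
F(9/2) = -log(9/2) + log(4); F(5/2) = -log(5/2) + log(2).
Integral = F(9/2) - F(5/2) = -log(9/2) - log(2) + log(5/2) + log(4).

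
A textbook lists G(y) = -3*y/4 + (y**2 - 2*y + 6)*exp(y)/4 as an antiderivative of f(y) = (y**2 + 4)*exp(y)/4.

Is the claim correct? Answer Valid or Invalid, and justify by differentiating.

d/dy[G] = y**2*exp(y)/4 + exp(y) - 3/4
d/dy[G] - f(y) = -3/4 != 0.

Invalid: d/dy[G] - f = -3/4, which is not 0.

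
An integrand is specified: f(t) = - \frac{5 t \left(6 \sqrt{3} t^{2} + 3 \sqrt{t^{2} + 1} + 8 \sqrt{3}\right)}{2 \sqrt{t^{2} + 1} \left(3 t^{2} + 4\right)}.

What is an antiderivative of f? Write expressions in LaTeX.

An antiderivative F(t) passes only if d/dt[F] lands on f(t) exactly.
Check: d/dt[- 5 \sqrt{3} \sqrt{t^{2} + 1} - \frac{5 \log{\left(t^{2} + \frac{4}{3} \right)}}{4}] = \frac{- 30 \sqrt{3} t^{3} - 15 t \sqrt{t^{2} + 1} - 40 \sqrt{3} t}{6 t^{2} \sqrt{t^{2} + 1} + 8 \sqrt{t^{2} + 1}}, which equals f(t).

An antiderivative is F(t) = - 5 \sqrt{3} \sqrt{t^{2} + 1} - \frac{5 \log{\left(t^{2} + \frac{4}{3} \right)}}{4}.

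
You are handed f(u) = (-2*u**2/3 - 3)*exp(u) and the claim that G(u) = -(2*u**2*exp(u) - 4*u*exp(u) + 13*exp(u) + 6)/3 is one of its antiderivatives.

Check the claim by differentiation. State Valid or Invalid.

Valid - differentiating G returns exactly f.

d/du[G] = -2*u**2*exp(u)/3 - 3*exp(u)
This equals f(u) exactly, so the claim holds.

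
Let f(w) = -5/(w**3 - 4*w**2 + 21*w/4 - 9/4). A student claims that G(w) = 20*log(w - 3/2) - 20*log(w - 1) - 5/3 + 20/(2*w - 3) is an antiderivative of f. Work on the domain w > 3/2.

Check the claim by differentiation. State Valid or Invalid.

Valid - differentiating G returns exactly f.

d/dw[G] = -20/(4*w**3 - 16*w**2 + 21*w - 9)
This equals f(w) exactly, so the claim holds.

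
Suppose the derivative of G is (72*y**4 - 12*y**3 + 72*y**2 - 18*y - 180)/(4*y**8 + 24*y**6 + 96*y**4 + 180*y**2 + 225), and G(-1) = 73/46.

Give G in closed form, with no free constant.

G'(y) has the shape u'v + uv' for u = 1/(y**4/3 + y**2 + 5/2) and v = 1/4 - 2*y — it is the derivative of the product u*v.
A general antiderivative is (1/4 - 2*y)/(y**4/3 + y**2 + 5/2) + C.
The condition gives C = 73/46 - (27/46) = 1.
So G(y) = -2*y/(y**4/3 + y**2 + 5/2) + 1 + 1/(4*y**4/3 + 4*y**2 + 10).
Check: d/dy[-2*y/(y**4/3 + y**2 + 5/2) + 1 + 1/(4*y**4/3 + 4*y**2 + 10)] = (72*y**4 - 12*y**3 + 72*y**2 - 18*y - 180)/(4*y**8 + 24*y**6 + 96*y**4 + 180*y**2 + 225) = G'(y).

G(y) = -2*y/(y**4/3 + y**2 + 5/2) + 1 + 1/(4*y**4/3 + 4*y**2 + 10)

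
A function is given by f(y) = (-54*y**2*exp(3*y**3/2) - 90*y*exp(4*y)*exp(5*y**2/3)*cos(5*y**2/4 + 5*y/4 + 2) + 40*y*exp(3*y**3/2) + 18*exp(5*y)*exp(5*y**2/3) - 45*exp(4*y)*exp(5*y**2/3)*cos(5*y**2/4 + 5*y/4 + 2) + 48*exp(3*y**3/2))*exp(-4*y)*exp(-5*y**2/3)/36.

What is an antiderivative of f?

An antiderivative is F(y) = exp(y)/2 - sin(5*y**2/4 + 5*y/4 + 2) - exp(-4*y)*exp(-5*y**2/3)*exp(3*y**3/2)/3.

For F(y) to be correct the identity F'(y) - f(y) = 0 must hold.
Check: d/dy[exp(y)/2 - sin(5*y**2/4 + 5*y/4 + 2) - exp(-4*y)*exp(-5*y**2/3)*exp(3*y**3/2)/3] = (-54*y**2*exp(3*y**3/2) - 90*y*exp(4*y)*exp(5*y**2/3)*cos(5*y**2/4 + 5*y/4 + 2) + 40*y*exp(3*y**3/2) + 18*exp(5*y)*exp(5*y**2/3) - 45*exp(4*y)*exp(5*y**2/3)*cos(5*y**2/4 + 5*y/4 + 2) + 48*exp(3*y**3/2))*exp(-4*y)*exp(-5*y**2/3)/36 = f(y).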